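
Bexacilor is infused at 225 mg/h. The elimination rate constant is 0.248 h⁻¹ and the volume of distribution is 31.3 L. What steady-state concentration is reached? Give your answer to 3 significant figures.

CL = k · V = 0.248 × 31.3 = 7.762 L/h
Css = rate / CL = 225 / 7.762 ≈ 29.0 mg/L

29.0 mg/L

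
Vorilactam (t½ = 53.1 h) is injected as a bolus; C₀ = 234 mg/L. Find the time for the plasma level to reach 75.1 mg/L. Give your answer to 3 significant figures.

k = ln 2 / 53.1 = 0.01305 h⁻¹
C(t) = C₀ e^(−kt)  ⇒  t = ln(C₀/C) / k
t = ln(234/75.1) / 0.01305 = 1.137 / 0.01305 ≈ 87.1 hours

87.1 hours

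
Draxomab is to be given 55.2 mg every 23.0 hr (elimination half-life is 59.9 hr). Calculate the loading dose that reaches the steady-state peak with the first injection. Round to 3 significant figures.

236 mg

k = ln 2 / 59.9 = 0.01157 hr⁻¹
Accumulation ratio R = 1 / (1 − e^(−kτ)) = 1 / (1 − e^(−0.01157×23.0)) = 1 / (1 − 0.7663) = 4.279
Loading dose = maintenance dose × R = 55.2 × 4.279 ≈ 236 mg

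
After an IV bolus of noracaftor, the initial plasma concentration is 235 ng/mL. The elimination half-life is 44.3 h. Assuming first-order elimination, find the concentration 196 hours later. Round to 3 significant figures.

k = ln 2 / 44.3 = 0.01565 h⁻¹
C(t) = C₀ e^(−kt) = 235 × e^(−0.01565 × 196) = 235 × e^(−3.067) = 235 × 0.04657 ≈ 10.9 ng/mL

10.9 ng/mL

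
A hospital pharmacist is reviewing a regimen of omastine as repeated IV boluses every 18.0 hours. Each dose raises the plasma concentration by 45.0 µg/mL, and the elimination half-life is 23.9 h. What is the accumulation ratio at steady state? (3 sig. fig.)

2.46

k = ln 2 / 23.9 = 0.02900 h⁻¹
Fraction remaining after one interval: e^(−kτ) = e^(−0.02900 × 18.0) = 0.5933
R = 1 / (1 − 0.5933) = 1 / 0.4067 ≈ 2.46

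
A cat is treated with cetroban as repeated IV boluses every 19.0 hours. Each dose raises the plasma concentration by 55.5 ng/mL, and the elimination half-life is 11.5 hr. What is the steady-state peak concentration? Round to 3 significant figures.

k = ln 2 / 11.5 = 0.06027 hr⁻¹
Fraction remaining after one interval: e^(−kτ) = e^(−0.06027 × 19.0) = 0.3182
R = 1 / (1 − 0.3182) = 1.467
Css,max = 55.5 × 1.467 ≈ 81.4 ng/mL

81.4 ng/mL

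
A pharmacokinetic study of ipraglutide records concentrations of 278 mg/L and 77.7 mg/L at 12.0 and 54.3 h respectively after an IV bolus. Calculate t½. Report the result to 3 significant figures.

23.0 hours

k = ln(C₁/C₂) / (t₂ − t₁) = ln(278/77.7) / (54.3 − 12.0)
  = 1.275 / 42.30 = 0.03014 h⁻¹
t½ = ln 2 / k = ln 2 / 0.03014 ≈ 23.0 hours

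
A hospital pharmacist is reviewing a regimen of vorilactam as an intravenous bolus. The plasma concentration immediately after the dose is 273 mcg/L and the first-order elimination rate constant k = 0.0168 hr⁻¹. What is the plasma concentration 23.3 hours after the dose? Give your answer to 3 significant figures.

185 mcg/L

C(t) = C₀ e^(−kt) = 273 × e^(−0.01680 × 23.3) = 273 × e^(−0.3914) = 273 × 0.6761 ≈ 185 mcg/L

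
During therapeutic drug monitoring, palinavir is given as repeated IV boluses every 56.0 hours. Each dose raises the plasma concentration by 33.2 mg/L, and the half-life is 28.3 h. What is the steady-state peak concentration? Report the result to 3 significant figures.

k = ln 2 / 28.3 = 0.02449 h⁻¹
Fraction remaining after one interval: e^(−kτ) = e^(−0.02449 × 56.0) = 0.2537
R = 1 / (1 − 0.2537) = 1.340
Css,max = 33.2 × 1.340 ≈ 44.5 mg/L

44.5 mg/L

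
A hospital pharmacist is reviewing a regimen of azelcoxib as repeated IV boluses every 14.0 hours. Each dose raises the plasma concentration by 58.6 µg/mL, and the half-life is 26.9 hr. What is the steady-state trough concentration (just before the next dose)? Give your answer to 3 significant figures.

135 µg/mL

k = ln 2 / 26.9 = 0.02577 hr⁻¹
Fraction remaining after one interval: e^(−kτ) = e^(−0.02577 × 14.0) = 0.6972
R = 1 / (1 − 0.6972) = 3.302
Css,max = 58.6 × 3.302 = 193.5 µg/mL
Css,min = Css,max × e^(−kτ) = 193.5 × 0.6972 ≈ 135 µg/mL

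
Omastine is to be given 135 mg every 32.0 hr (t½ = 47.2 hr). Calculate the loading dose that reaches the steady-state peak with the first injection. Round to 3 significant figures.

k = ln 2 / 47.2 = 0.01469 hr⁻¹
Accumulation ratio R = 1 / (1 − e^(−kτ)) = 1 / (1 − e^(−0.01469×32.0)) = 1 / (1 − 0.6250) = 2.667
Loading dose = maintenance dose × R = 135 × 2.667 ≈ 360 mg

360 mg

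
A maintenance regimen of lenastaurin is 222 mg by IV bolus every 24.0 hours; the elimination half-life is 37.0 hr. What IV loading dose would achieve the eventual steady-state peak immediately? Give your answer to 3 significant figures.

k = ln 2 / 37.0 = 0.01873 hr⁻¹
Accumulation ratio R = 1 / (1 − e^(−kτ)) = 1 / (1 − e^(−0.01873×24.0)) = 1 / (1 − 0.6379) = 2.761
Loading dose = maintenance dose × R = 222 × 2.761 ≈ 613 mg

613 mg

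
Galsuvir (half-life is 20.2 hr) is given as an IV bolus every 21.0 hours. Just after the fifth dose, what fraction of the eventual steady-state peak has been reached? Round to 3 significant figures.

k = ln 2 / 20.2 = 0.03431 hr⁻¹
f_n = 1 − e^(−nkτ) = 1 − e^(−5 × 0.03431 × 21.0) = 1 − e^(−3.603) = 1 − 0.02724 ≈ 0.973

0.973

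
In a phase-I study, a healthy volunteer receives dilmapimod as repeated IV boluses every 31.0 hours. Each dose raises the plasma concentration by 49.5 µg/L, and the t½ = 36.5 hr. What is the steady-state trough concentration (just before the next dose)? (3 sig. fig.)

61.7 µg/L

k = ln 2 / 36.5 = 0.01899 hr⁻¹
Fraction remaining after one interval: e^(−kτ) = e^(−0.01899 × 31.0) = 0.5550
R = 1 / (1 − 0.5550) = 2.247
Css,max = 49.5 × 2.247 = 111.2 µg/L
Css,min = Css,max × e^(−kτ) = 111.2 × 0.5550 ≈ 61.7 µg/L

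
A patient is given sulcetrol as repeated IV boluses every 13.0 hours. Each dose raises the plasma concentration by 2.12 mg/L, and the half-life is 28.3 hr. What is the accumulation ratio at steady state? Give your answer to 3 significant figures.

k = ln 2 / 28.3 = 0.02449 hr⁻¹
Fraction remaining after one interval: e^(−kτ) = e^(−0.02449 × 13.0) = 0.7273
R = 1 / (1 − 0.7273) = 1 / 0.2727 ≈ 3.67

3.67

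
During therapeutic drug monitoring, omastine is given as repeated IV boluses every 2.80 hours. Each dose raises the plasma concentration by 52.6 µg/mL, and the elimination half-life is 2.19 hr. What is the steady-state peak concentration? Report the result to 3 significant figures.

k = ln 2 / 2.19 = 0.3165 hr⁻¹
Fraction remaining after one interval: e^(−kτ) = e^(−0.3165 × 2.80) = 0.4122
R = 1 / (1 − 0.4122) = 1.701
Css,max = 52.6 × 1.701 ≈ 89.5 µg/mL

89.5 µg/mL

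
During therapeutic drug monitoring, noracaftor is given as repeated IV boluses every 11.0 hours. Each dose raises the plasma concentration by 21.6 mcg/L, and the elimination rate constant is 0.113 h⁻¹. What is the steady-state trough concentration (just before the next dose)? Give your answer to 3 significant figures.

Fraction remaining after one interval: e^(−kτ) = e^(−0.1130 × 11.0) = 0.2885
R = 1 / (1 − 0.2885) = 1.406
Css,max = 21.6 × 1.406 = 30.36 mcg/L
Css,min = Css,max × e^(−kτ) = 30.36 × 0.2885 ≈ 8.76 mcg/L

8.76 mcg/L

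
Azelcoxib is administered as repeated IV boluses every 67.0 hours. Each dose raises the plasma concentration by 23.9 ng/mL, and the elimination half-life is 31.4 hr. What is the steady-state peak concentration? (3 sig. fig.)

k = ln 2 / 31.4 = 0.02207 hr⁻¹
Fraction remaining after one interval: e^(−kτ) = e^(−0.02207 × 67.0) = 0.2279
R = 1 / (1 − 0.2279) = 1.295
Css,max = 23.9 × 1.295 ≈ 31.0 ng/mL

31.0 ng/mL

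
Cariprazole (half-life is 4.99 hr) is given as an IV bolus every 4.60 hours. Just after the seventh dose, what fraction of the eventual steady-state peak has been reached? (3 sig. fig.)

0.989

k = ln 2 / 4.99 = 0.1389 hr⁻¹
f_n = 1 − e^(−nkτ) = 1 − e^(−7 × 0.1389 × 4.60) = 1 − e^(−4.473) = 1 − 0.01142 ≈ 0.989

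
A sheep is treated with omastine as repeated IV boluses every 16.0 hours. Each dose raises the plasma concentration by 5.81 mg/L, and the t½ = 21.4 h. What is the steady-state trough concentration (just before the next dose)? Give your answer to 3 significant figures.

k = ln 2 / 21.4 = 0.03239 h⁻¹
Fraction remaining after one interval: e^(−kτ) = e^(−0.03239 × 16.0) = 0.5956
R = 1 / (1 − 0.5956) = 2.473
Css,max = 5.81 × 2.473 = 14.37 mg/L
Css,min = Css,max × e^(−kτ) = 14.37 × 0.5956 ≈ 8.56 mg/L

8.56 mg/L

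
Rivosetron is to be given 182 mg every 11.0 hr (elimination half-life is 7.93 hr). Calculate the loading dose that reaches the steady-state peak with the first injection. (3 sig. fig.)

k = ln 2 / 7.93 = 0.08741 hr⁻¹
Accumulation ratio R = 1 / (1 − e^(−kτ)) = 1 / (1 − e^(−0.08741×11.0)) = 1 / (1 − 0.3823) = 1.619
Loading dose = maintenance dose × R = 182 × 1.619 ≈ 295 mg

295 mg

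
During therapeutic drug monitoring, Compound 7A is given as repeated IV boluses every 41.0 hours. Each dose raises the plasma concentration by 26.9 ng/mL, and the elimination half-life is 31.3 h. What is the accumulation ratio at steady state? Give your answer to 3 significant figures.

1.68

k = ln 2 / 31.3 = 0.02215 h⁻¹
Fraction remaining after one interval: e^(−kτ) = e^(−0.02215 × 41.0) = 0.4033
R = 1 / (1 − 0.4033) = 1 / 0.5967 ≈ 1.68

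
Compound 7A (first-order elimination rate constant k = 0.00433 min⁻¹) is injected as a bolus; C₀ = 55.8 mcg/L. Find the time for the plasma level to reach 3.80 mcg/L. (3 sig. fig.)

C(t) = C₀ e^(−kt)  ⇒  t = ln(C₀/C) / k
t = ln(55.8/3.80) / 0.004330 = 2.687 / 0.004330 ≈ 621 minutes

621 minutes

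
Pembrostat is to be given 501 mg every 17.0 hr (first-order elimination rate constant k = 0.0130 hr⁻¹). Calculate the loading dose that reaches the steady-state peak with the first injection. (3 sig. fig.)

Accumulation ratio R = 1 / (1 − e^(−kτ)) = 1 / (1 − e^(−0.01300×17.0)) = 1 / (1 − 0.8017) = 5.043
Loading dose = maintenance dose × R = 501 × 5.043 ≈ 2530 mg

2530 mg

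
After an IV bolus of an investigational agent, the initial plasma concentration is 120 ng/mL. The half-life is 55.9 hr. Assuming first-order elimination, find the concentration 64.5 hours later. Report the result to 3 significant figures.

53.9 ng/mL

k = ln 2 / 55.9 = 0.01240 hr⁻¹
64.5 hr is 1.154 half-lives, so C = 120 × (1/2)^1.154 = 120 × 0.4494 ≈ 53.9 ng/mL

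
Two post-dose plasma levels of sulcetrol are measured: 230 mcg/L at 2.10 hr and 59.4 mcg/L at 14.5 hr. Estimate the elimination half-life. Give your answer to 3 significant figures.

k = ln(C₁/C₂) / (t₂ − t₁) = ln(230/59.4) / (14.5 − 2.10)
  = 1.354 / 12.40 = 0.1092 hr⁻¹
t½ = ln 2 / k = ln 2 / 0.1092 ≈ 6.35 hours

6.35 hours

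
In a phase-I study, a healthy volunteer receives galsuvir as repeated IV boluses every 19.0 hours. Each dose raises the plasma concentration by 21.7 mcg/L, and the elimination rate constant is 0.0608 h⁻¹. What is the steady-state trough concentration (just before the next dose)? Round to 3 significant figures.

Fraction remaining after one interval: e^(−kτ) = e^(−0.06080 × 19.0) = 0.3150
R = 1 / (1 − 0.3150) = 1.460
Css,max = 21.7 × 1.460 = 31.68 mcg/L
Css,min = Css,max × e^(−kτ) = 31.68 × 0.3150 ≈ 9.98 mcg/L

9.98 mcg/L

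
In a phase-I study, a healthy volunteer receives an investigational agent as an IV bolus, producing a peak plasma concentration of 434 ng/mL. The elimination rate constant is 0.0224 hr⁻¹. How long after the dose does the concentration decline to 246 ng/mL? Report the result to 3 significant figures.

25.3 hours

C(t) = C₀ e^(−kt)  ⇒  t = ln(C₀/C) / k
t = ln(434/246) / 0.02240 = 0.5677 / 0.02240 ≈ 25.3 hours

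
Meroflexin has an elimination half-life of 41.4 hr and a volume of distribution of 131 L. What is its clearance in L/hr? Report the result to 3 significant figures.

2.19 L/hr

k = ln 2 / t½ = ln 2 / 41.4 = 0.01674 hr⁻¹
CL = k · V = 0.01674 × 131 ≈ 2.19 L/hr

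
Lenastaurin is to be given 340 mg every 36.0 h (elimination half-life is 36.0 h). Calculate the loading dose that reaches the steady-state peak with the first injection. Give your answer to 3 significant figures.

680 mg

k = ln 2 / 36.0 = 0.01925 h⁻¹
Accumulation ratio R = 1 / (1 − e^(−kτ)) = 1 / (1 − e^(−0.01925×36.0)) = 1 / (1 − 0.5000) = 2.000
Loading dose = maintenance dose × R = 340 × 2.000 ≈ 680 mg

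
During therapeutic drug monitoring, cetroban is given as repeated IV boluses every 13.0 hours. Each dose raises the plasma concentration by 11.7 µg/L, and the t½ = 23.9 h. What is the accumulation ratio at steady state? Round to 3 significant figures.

3.18

k = ln 2 / 23.9 = 0.02900 h⁻¹
Fraction remaining after one interval: e^(−kτ) = e^(−0.02900 × 13.0) = 0.6859
R = 1 / (1 − 0.6859) = 1 / 0.3141 ≈ 3.18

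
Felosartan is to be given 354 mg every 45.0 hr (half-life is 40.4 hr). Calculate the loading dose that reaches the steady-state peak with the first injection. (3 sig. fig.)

658 mg

k = ln 2 / 40.4 = 0.01716 hr⁻¹
Accumulation ratio R = 1 / (1 − e^(−kτ)) = 1 / (1 − e^(−0.01716×45.0)) = 1 / (1 − 0.4621) = 1.859
Loading dose = maintenance dose × R = 354 × 1.859 ≈ 658 mg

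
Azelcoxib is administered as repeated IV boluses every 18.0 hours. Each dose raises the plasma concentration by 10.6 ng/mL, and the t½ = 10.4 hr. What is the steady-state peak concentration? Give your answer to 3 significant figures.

15.2 ng/mL

k = ln 2 / 10.4 = 0.06665 hr⁻¹
Fraction remaining after one interval: e^(−kτ) = e^(−0.06665 × 18.0) = 0.3013
R = 1 / (1 − 0.3013) = 1.431
Css,max = 10.6 × 1.431 ≈ 15.2 ng/mL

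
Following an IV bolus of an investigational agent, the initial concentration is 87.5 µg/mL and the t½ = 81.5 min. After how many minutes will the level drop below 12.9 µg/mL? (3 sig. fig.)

225 minutes

k = ln 2 / 81.5 = 0.008505 min⁻¹
C(t) = C₀ e^(−kt)  ⇒  t = ln(C₀/C) / k
t = ln(87.5/12.9) / 0.008505 = 1.914 / 0.008505 ≈ 225 minutes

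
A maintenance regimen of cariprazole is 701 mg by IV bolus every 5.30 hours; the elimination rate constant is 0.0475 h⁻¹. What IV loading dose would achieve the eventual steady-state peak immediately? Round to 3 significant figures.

3150 mg

Accumulation ratio R = 1 / (1 − e^(−kτ)) = 1 / (1 − e^(−0.04750×5.30)) = 1 / (1 − 0.7774) = 4.493
Loading dose = maintenance dose × R = 701 × 4.493 ≈ 3150 mg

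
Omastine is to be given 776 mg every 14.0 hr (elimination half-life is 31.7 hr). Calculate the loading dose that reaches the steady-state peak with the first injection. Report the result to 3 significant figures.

k = ln 2 / 31.7 = 0.02187 hr⁻¹
Accumulation ratio R = 1 / (1 − e^(−kτ)) = 1 / (1 − e^(−0.02187×14.0)) = 1 / (1 − 0.7363) = 3.792
Loading dose = maintenance dose × R = 776 × 3.792 ≈ 2940 mg

2940 mg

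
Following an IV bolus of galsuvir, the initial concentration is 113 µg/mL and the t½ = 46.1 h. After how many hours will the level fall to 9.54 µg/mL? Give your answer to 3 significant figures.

k = ln 2 / 46.1 = 0.01504 h⁻¹
C(t) = C₀ e^(−kt)  ⇒  t = ln(C₀/C) / k
t = ln(113/9.54) / 0.01504 = 2.472 / 0.01504 ≈ 164 hours

164 hours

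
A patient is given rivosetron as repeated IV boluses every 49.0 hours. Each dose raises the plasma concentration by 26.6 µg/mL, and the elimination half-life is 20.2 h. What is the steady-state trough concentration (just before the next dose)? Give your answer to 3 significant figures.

6.08 µg/mL

k = ln 2 / 20.2 = 0.03431 h⁻¹
Fraction remaining after one interval: e^(−kτ) = e^(−0.03431 × 49.0) = 0.1861
R = 1 / (1 − 0.1861) = 1.229
Css,max = 26.6 × 1.229 = 32.68 µg/mL
Css,min = Css,max × e^(−kτ) = 32.68 × 0.1861 ≈ 6.08 µg/mL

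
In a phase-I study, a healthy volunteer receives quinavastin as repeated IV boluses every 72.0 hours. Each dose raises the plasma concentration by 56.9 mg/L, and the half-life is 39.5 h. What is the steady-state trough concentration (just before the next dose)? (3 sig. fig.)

22.4 mg/L

k = ln 2 / 39.5 = 0.01755 h⁻¹
Fraction remaining after one interval: e^(−kτ) = e^(−0.01755 × 72.0) = 0.2827
R = 1 / (1 − 0.2827) = 1.394
Css,max = 56.9 × 1.394 = 79.32 mg/L
Css,min = Css,max × e^(−kτ) = 79.32 × 0.2827 ≈ 22.4 mg/L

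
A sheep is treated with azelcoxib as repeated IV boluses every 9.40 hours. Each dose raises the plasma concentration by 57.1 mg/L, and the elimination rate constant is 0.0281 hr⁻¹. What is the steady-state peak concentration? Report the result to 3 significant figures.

Fraction remaining after one interval: e^(−kτ) = e^(−0.02810 × 9.40) = 0.7679
R = 1 / (1 − 0.7679) = 4.308
Css,max = 57.1 × 4.308 ≈ 246 mg/L

246 mg/L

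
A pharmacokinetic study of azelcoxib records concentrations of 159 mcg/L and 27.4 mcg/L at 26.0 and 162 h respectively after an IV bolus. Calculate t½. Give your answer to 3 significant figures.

k = ln(C₁/C₂) / (t₂ − t₁) = ln(159/27.4) / (162 − 26.0)
  = 1.758 / 136.0 = 0.01293 h⁻¹
t½ = ln 2 / k = ln 2 / 0.01293 ≈ 53.6 hours

53.6 hours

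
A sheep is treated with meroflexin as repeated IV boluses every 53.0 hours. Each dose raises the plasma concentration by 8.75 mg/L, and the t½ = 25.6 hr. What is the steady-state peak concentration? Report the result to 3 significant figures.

11.5 mg/L

k = ln 2 / 25.6 = 0.02708 hr⁻¹
Fraction remaining after one interval: e^(−kτ) = e^(−0.02708 × 53.0) = 0.2381
R = 1 / (1 − 0.2381) = 1.313
Css,max = 8.75 × 1.313 ≈ 11.5 mg/L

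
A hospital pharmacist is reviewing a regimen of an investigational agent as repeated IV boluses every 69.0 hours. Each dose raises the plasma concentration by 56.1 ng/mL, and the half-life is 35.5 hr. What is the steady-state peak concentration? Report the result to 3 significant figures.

k = ln 2 / 35.5 = 0.01953 hr⁻¹
Fraction remaining after one interval: e^(−kτ) = e^(−0.01953 × 69.0) = 0.2600
R = 1 / (1 − 0.2600) = 1.351
Css,max = 56.1 × 1.351 ≈ 75.8 ng/mL

75.8 ng/mL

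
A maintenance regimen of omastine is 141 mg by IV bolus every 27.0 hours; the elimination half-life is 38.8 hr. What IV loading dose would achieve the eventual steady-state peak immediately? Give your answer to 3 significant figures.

368 mg

k = ln 2 / 38.8 = 0.01786 hr⁻¹
Accumulation ratio R = 1 / (1 − e^(−kτ)) = 1 / (1 − e^(−0.01786×27.0)) = 1 / (1 − 0.6173) = 2.613
Loading dose = maintenance dose × R = 141 × 2.613 ≈ 368 mg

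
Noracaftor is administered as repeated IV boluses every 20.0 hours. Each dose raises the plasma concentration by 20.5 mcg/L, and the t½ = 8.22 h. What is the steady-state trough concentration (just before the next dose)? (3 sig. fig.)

4.66 mcg/L

k = ln 2 / 8.22 = 0.08432 h⁻¹
Fraction remaining after one interval: e^(−kτ) = e^(−0.08432 × 20.0) = 0.1852
R = 1 / (1 − 0.1852) = 1.227
Css,max = 20.5 × 1.227 = 25.16 mcg/L
Css,min = Css,max × e^(−kτ) = 25.16 × 0.1852 ≈ 4.66 mcg/L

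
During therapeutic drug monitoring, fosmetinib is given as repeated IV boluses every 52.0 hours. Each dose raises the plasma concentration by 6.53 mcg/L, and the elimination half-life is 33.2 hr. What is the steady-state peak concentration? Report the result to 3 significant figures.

9.86 mcg/L

k = ln 2 / 33.2 = 0.02088 hr⁻¹
Fraction remaining after one interval: e^(−kτ) = e^(−0.02088 × 52.0) = 0.3377
R = 1 / (1 − 0.3377) = 1.510
Css,max = 6.53 × 1.510 ≈ 9.86 mcg/L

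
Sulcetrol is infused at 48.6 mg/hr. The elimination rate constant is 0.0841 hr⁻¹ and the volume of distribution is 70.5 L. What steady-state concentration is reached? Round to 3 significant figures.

CL = k · V = 0.0841 × 70.5 = 5.929 L/hr
Css = rate / CL = 48.6 / 5.929 ≈ 8.20 µg/mL

8.20 µg/mL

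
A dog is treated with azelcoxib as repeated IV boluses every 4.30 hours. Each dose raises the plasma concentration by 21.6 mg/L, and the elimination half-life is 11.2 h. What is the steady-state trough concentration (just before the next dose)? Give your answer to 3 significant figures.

70.8 mg/L

k = ln 2 / 11.2 = 0.06189 h⁻¹
Fraction remaining after one interval: e^(−kτ) = e^(−0.06189 × 4.30) = 0.7663
R = 1 / (1 − 0.7663) = 4.280
Css,max = 21.6 × 4.280 = 92.45 mg/L
Css,min = Css,max × e^(−kτ) = 92.45 × 0.7663 ≈ 70.8 mg/L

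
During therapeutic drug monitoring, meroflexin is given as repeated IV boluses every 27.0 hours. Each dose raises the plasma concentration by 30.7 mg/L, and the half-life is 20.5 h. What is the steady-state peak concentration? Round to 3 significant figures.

k = ln 2 / 20.5 = 0.03381 h⁻¹
Fraction remaining after one interval: e^(−kτ) = e^(−0.03381 × 27.0) = 0.4013
R = 1 / (1 − 0.4013) = 1.670
Css,max = 30.7 × 1.670 ≈ 51.3 mg/L

51.3 mg/L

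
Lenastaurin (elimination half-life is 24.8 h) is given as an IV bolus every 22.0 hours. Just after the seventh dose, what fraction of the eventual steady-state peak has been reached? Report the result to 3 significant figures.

k = ln 2 / 24.8 = 0.02795 h⁻¹
f_n = 1 − e^(−nkτ) = 1 − e^(−7 × 0.02795 × 22.0) = 1 − e^(−4.304) = 1 − 0.01351 ≈ 0.986

0.986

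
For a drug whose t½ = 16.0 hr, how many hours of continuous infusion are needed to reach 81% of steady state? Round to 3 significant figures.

k = ln 2 / 16.0 = 0.04332 hr⁻¹
f = 1 − e^(−kt)  ⇒  t = −ln(1 − f) / k
t = −ln(1 − 0.81) / 0.04332 = 1.661 / 0.04332 ≈ 38.3 hours

38.3 hours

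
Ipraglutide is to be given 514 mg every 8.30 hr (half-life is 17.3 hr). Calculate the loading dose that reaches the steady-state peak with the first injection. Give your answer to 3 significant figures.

k = ln 2 / 17.3 = 0.04007 hr⁻¹
Accumulation ratio R = 1 / (1 − e^(−kτ)) = 1 / (1 − e^(−0.04007×8.30)) = 1 / (1 − 0.7171) = 3.535
Loading dose = maintenance dose × R = 514 × 3.535 ≈ 1820 mg

1820 mg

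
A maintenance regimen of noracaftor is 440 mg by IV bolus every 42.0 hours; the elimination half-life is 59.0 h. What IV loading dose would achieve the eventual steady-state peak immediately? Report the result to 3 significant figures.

1130 mg

k = ln 2 / 59.0 = 0.01175 h⁻¹
Accumulation ratio R = 1 / (1 − e^(−kτ)) = 1 / (1 − e^(−0.01175×42.0)) = 1 / (1 − 0.6105) = 2.568
Loading dose = maintenance dose × R = 440 × 2.568 ≈ 1130 mg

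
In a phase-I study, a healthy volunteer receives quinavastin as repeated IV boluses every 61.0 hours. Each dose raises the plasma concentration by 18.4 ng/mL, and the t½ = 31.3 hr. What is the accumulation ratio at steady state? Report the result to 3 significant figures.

1.35

k = ln 2 / 31.3 = 0.02215 hr⁻¹
Fraction remaining after one interval: e^(−kτ) = e^(−0.02215 × 61.0) = 0.2590
R = 1 / (1 − 0.2590) = 1 / 0.7410 ≈ 1.35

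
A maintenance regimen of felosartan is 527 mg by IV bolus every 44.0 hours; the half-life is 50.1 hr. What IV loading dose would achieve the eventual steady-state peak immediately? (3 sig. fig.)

k = ln 2 / 50.1 = 0.01384 hr⁻¹
Accumulation ratio R = 1 / (1 − e^(−kτ)) = 1 / (1 − e^(−0.01384×44.0)) = 1 / (1 − 0.5440) = 2.193
Loading dose = maintenance dose × R = 527 × 2.193 ≈ 1160 mg

1160 mg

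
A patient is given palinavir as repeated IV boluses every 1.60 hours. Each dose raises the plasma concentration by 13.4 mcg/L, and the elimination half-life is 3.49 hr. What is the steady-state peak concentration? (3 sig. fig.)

49.2 mcg/L

k = ln 2 / 3.49 = 0.1986 hr⁻¹
Fraction remaining after one interval: e^(−kτ) = e^(−0.1986 × 1.60) = 0.7278
R = 1 / (1 − 0.7278) = 3.673
Css,max = 13.4 × 3.673 ≈ 49.2 mcg/L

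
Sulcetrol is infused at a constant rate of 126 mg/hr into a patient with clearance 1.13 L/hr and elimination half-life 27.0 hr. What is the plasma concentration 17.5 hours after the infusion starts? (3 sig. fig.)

40.4 µg/mL

Css = rate / CL = 126 / 1.13 = 111.5 µg/mL
k = ln 2 / 27.0 = 0.02567 hr⁻¹
C(t) = Css (1 − e^(−kt)) = 111.5 × (1 − e^(−0.4493)) = 111.5 × 0.3619 ≈ 40.4 µg/mL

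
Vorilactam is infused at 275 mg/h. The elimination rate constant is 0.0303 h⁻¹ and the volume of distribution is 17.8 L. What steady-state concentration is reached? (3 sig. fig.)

CL = k · V = 0.0303 × 17.8 = 0.5393 L/h
Css = rate / CL = 275 / 0.5393 ≈ 510 mg/L

510 mg/L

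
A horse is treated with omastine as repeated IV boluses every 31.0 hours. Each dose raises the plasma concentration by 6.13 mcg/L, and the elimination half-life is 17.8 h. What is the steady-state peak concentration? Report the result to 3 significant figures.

8.75 mcg/L

k = ln 2 / 17.8 = 0.03894 h⁻¹
Fraction remaining after one interval: e^(−kτ) = e^(−0.03894 × 31.0) = 0.2990
R = 1 / (1 − 0.2990) = 1.427
Css,max = 6.13 × 1.427 ≈ 8.75 mcg/L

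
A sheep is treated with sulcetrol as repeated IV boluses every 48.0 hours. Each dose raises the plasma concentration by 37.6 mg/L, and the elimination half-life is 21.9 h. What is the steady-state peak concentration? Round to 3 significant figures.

k = ln 2 / 21.9 = 0.03165 h⁻¹
Fraction remaining after one interval: e^(−kτ) = e^(−0.03165 × 48.0) = 0.2189
R = 1 / (1 − 0.2189) = 1.280
Css,max = 37.6 × 1.280 ≈ 48.1 mg/L

48.1 mg/L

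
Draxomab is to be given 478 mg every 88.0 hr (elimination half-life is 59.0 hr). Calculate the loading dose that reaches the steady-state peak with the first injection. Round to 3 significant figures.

742 mg

k = ln 2 / 59.0 = 0.01175 hr⁻¹
Accumulation ratio R = 1 / (1 − e^(−kτ)) = 1 / (1 − e^(−0.01175×88.0)) = 1 / (1 − 0.3556) = 1.552
Loading dose = maintenance dose × R = 478 × 1.552 ≈ 742 mg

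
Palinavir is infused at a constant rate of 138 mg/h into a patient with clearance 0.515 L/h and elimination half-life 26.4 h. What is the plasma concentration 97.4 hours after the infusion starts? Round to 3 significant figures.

247 mg/L

Css = rate / CL = 138 / 0.515 = 268.0 mg/L
k = ln 2 / 26.4 = 0.02626 h⁻¹
C(t) = Css (1 − e^(−kt)) = 268.0 × (1 − e^(−2.557)) = 268.0 × 0.9225 ≈ 247 mg/L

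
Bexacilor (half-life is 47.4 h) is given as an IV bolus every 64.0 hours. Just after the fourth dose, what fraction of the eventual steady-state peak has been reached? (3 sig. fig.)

0.976

k = ln 2 / 47.4 = 0.01462 h⁻¹
f_n = 1 − e^(−nkτ) = 1 − e^(−4 × 0.01462 × 64.0) = 1 − e^(−3.744) = 1 − 0.02367 ≈ 0.976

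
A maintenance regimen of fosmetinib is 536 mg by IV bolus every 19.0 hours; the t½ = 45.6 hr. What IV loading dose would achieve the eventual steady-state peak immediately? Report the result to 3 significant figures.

2140 mg

k = ln 2 / 45.6 = 0.01520 hr⁻¹
Accumulation ratio R = 1 / (1 − e^(−kτ)) = 1 / (1 − e^(−0.01520×19.0)) = 1 / (1 − 0.7492) = 3.987
Loading dose = maintenance dose × R = 536 × 3.987 ≈ 2140 mg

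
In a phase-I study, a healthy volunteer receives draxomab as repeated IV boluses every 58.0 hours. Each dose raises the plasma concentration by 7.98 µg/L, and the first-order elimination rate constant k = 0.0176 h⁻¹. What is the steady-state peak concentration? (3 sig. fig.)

Fraction remaining after one interval: e^(−kτ) = e^(−0.01760 × 58.0) = 0.3603
R = 1 / (1 − 0.3603) = 1.563
Css,max = 7.98 × 1.563 ≈ 12.5 µg/L

12.5 µg/L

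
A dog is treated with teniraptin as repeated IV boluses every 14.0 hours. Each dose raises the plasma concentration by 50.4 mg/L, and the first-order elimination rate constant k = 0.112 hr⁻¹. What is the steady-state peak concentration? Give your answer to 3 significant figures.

63.7 mg/L

Fraction remaining after one interval: e^(−kτ) = e^(−0.1120 × 14.0) = 0.2085
R = 1 / (1 − 0.2085) = 1.263
Css,max = 50.4 × 1.263 ≈ 63.7 mg/L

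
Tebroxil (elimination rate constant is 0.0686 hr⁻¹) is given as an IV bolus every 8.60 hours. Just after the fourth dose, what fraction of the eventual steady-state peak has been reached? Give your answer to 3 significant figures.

0.906

f_n = 1 − e^(−nkτ) = 1 − e^(−4 × 0.06860 × 8.60) = 1 − e^(−2.360) = 1 − 0.09444 ≈ 0.906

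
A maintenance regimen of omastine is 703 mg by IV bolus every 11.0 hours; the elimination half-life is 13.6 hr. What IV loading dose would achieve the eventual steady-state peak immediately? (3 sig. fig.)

k = ln 2 / 13.6 = 0.05097 hr⁻¹
Accumulation ratio R = 1 / (1 − e^(−kτ)) = 1 / (1 − e^(−0.05097×11.0)) = 1 / (1 − 0.5708) = 2.330
Loading dose = maintenance dose × R = 703 × 2.330 ≈ 1640 mg

1640 mg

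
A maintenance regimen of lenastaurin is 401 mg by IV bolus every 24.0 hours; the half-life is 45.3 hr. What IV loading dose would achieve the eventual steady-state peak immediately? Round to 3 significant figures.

1300 mg

k = ln 2 / 45.3 = 0.01530 hr⁻¹
Accumulation ratio R = 1 / (1 − e^(−kτ)) = 1 / (1 − e^(−0.01530×24.0)) = 1 / (1 − 0.6927) = 3.254
Loading dose = maintenance dose × R = 401 × 3.254 ≈ 1300 mg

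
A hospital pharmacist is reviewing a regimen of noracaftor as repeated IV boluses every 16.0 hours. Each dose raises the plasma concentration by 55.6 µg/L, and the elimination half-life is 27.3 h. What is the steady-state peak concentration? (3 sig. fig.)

167 µg/L

k = ln 2 / 27.3 = 0.02539 h⁻¹
Fraction remaining after one interval: e^(−kτ) = e^(−0.02539 × 16.0) = 0.6662
R = 1 / (1 − 0.6662) = 2.995
Css,max = 55.6 × 2.995 ≈ 167 µg/L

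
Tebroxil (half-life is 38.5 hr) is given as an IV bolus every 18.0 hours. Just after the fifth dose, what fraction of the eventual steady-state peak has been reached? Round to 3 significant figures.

k = ln 2 / 38.5 = 0.01800 hr⁻¹
f_n = 1 − e^(−nkτ) = 1 − e^(−5 × 0.01800 × 18.0) = 1 − e^(−1.620) = 1 − 0.1978 ≈ 0.802

0.802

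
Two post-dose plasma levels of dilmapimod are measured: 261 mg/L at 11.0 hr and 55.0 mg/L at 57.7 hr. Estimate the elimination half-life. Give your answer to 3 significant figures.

20.8 hours

k = ln(C₁/C₂) / (t₂ − t₁) = ln(261/55.0) / (57.7 − 11.0)
  = 1.557 / 46.70 = 0.03334 hr⁻¹
t½ = ln 2 / k = ln 2 / 0.03334 ≈ 20.8 hours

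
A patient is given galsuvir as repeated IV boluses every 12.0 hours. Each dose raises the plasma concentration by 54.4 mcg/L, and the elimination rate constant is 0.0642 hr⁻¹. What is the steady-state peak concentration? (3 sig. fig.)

Fraction remaining after one interval: e^(−kτ) = e^(−0.06420 × 12.0) = 0.4628
R = 1 / (1 − 0.4628) = 1.862
Css,max = 54.4 × 1.862 ≈ 101 mcg/L

101 mcg/L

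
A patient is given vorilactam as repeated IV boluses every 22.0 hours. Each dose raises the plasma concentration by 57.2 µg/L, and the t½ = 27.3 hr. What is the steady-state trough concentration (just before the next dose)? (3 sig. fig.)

76.5 µg/L

k = ln 2 / 27.3 = 0.02539 hr⁻¹
Fraction remaining after one interval: e^(−kτ) = e^(−0.02539 × 22.0) = 0.5720
R = 1 / (1 − 0.5720) = 2.337
Css,max = 57.2 × 2.337 = 133.7 µg/L
Css,min = Css,max × e^(−kτ) = 133.7 × 0.5720 ≈ 76.5 µg/L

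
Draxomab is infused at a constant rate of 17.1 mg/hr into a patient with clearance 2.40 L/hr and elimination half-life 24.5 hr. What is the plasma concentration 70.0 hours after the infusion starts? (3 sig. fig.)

6.14 µg/mL

Css = rate / CL = 17.1 / 2.40 = 7.125 µg/mL
k = ln 2 / 24.5 = 0.02829 hr⁻¹
C(t) = Css (1 − e^(−kt)) = 7.125 × (1 − e^(−1.980)) = 7.125 × 0.8620 ≈ 6.14 µg/mL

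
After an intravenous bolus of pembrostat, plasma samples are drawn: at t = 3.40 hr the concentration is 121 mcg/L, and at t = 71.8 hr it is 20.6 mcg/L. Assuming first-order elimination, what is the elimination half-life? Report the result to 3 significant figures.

26.8 hours

k = ln(C₁/C₂) / (t₂ − t₁) = ln(121/20.6) / (71.8 − 3.40)
  = 1.770 / 68.40 = 0.02588 hr⁻¹
t½ = ln 2 / k = ln 2 / 0.02588 ≈ 26.8 hours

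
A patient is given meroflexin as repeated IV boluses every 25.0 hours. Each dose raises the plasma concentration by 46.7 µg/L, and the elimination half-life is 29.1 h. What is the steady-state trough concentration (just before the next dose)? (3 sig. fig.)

k = ln 2 / 29.1 = 0.02382 h⁻¹
Fraction remaining after one interval: e^(−kτ) = e^(−0.02382 × 25.0) = 0.5513
R = 1 / (1 − 0.5513) = 2.229
Css,max = 46.7 × 2.229 = 104.1 µg/L
Css,min = Css,max × e^(−kτ) = 104.1 × 0.5513 ≈ 57.4 µg/L

57.4 µg/L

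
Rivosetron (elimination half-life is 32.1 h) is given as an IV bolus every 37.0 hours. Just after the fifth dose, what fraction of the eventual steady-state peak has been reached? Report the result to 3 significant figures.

0.982

k = ln 2 / 32.1 = 0.02159 h⁻¹
f_n = 1 − e^(−nkτ) = 1 − e^(−5 × 0.02159 × 37.0) = 1 − e^(−3.995) = 1 − 0.01841 ≈ 0.982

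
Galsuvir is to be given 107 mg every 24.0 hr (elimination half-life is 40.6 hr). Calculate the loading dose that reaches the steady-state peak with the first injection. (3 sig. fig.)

318 mg

k = ln 2 / 40.6 = 0.01707 hr⁻¹
Accumulation ratio R = 1 / (1 − e^(−kτ)) = 1 / (1 − e^(−0.01707×24.0)) = 1 / (1 − 0.6638) = 2.975
Loading dose = maintenance dose × R = 107 × 2.975 ≈ 318 mg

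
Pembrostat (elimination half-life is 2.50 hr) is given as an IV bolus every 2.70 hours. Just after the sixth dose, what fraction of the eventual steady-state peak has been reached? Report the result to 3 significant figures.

k = ln 2 / 2.50 = 0.2773 hr⁻¹
f_n = 1 − e^(−nkτ) = 1 − e^(−6 × 0.2773 × 2.70) = 1 − e^(−4.492) = 1 − 0.01120 ≈ 0.989

0.989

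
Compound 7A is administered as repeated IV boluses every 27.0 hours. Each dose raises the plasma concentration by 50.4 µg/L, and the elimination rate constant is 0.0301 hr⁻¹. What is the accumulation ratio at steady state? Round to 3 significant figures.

1.80

Fraction remaining after one interval: e^(−kτ) = e^(−0.03010 × 27.0) = 0.4437
R = 1 / (1 − 0.4437) = 1 / 0.5563 ≈ 1.80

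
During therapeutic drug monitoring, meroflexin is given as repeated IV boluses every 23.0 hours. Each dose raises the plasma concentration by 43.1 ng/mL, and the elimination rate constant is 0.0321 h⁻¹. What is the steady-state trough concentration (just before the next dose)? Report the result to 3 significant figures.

39.5 ng/mL

Fraction remaining after one interval: e^(−kτ) = e^(−0.03210 × 23.0) = 0.4779
R = 1 / (1 − 0.4779) = 1.915
Css,max = 43.1 × 1.915 = 82.56 ng/mL
Css,min = Css,max × e^(−kτ) = 82.56 × 0.4779 ≈ 39.5 ng/mL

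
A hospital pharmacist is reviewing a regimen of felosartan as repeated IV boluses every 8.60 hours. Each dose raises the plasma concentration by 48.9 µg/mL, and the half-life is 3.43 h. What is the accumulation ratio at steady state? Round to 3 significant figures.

k = ln 2 / 3.43 = 0.2021 h⁻¹
Fraction remaining after one interval: e^(−kτ) = e^(−0.2021 × 8.60) = 0.1759
R = 1 / (1 − 0.1759) = 1 / 0.8241 ≈ 1.21

1.21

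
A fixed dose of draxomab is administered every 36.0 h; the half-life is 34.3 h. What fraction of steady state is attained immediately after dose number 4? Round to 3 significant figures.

k = ln 2 / 34.3 = 0.02021 h⁻¹
f_n = 1 − e^(−nkτ) = 1 − e^(−4 × 0.02021 × 36.0) = 1 − e^(−2.910) = 1 − 0.05448 ≈ 0.946

0.946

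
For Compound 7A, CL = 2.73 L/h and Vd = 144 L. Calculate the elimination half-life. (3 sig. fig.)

k = CL / V = 2.73 / 144 = 0.01896 h⁻¹
t½ = ln 2 / k = ln 2 / 0.01896 ≈ 36.6 hours

36.6 hours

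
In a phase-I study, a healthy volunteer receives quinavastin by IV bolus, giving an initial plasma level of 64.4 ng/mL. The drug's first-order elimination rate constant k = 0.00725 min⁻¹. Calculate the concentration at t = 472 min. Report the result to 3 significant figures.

2.10 ng/mL

C(t) = C₀ e^(−kt) = 64.4 × e^(−0.007250 × 472) = 64.4 × e^(−3.422) = 64.4 × 0.03265 ≈ 2.10 ng/mL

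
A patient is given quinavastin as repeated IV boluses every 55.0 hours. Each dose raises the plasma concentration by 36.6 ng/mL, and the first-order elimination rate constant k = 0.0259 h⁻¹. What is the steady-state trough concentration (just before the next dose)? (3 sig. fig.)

11.6 ng/mL

Fraction remaining after one interval: e^(−kτ) = e^(−0.02590 × 55.0) = 0.2406
R = 1 / (1 − 0.2406) = 1.317
Css,max = 36.6 × 1.317 = 48.20 ng/mL
Css,min = Css,max × e^(−kτ) = 48.20 × 0.2406 ≈ 11.6 ng/mL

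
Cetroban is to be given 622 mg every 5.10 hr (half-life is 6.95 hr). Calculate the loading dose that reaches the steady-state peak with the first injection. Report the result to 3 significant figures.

k = ln 2 / 6.95 = 0.09973 hr⁻¹
Accumulation ratio R = 1 / (1 − e^(−kτ)) = 1 / (1 − e^(−0.09973×5.10)) = 1 / (1 − 0.6013) = 2.508
Loading dose = maintenance dose × R = 622 × 2.508 ≈ 1560 mg

1560 mg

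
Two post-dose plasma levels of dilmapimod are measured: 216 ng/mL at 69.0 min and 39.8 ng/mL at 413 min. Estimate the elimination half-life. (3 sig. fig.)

141 minutes

k = ln(C₁/C₂) / (t₂ − t₁) = ln(216/39.8) / (413 − 69.0)
  = 1.691 / 344.0 = 0.004917 min⁻¹
t½ = ln 2 / k = ln 2 / 0.004917 ≈ 141 minutes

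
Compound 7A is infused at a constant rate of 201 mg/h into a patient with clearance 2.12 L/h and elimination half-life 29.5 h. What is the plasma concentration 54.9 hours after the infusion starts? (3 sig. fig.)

Css = rate / CL = 201 / 2.12 = 94.81 mg/L
k = ln 2 / 29.5 = 0.02350 h⁻¹
C(t) = Css (1 − e^(−kt)) = 94.81 × (1 − e^(−1.290)) = 94.81 × 0.7247 ≈ 68.7 mg/L

68.7 mg/L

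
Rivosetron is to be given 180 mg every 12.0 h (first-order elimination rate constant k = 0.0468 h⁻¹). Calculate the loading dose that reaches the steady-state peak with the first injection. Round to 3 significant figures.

419 mg

Accumulation ratio R = 1 / (1 − e^(−kτ)) = 1 / (1 − e^(−0.04680×12.0)) = 1 / (1 − 0.5703) = 2.327
Loading dose = maintenance dose × R = 180 × 2.327 ≈ 419 mg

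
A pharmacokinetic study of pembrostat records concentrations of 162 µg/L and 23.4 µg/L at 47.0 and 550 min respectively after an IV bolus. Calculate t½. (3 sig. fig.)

k = ln(C₁/C₂) / (t₂ − t₁) = ln(162/23.4) / (550 − 47.0)
  = 1.935 / 503.0 = 0.003847 min⁻¹
t½ = ln 2 / k = ln 2 / 0.003847 ≈ 180 minutes

180 minutes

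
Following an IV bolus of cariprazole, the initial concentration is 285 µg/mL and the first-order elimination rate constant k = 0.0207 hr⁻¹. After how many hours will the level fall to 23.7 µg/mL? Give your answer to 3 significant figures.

C(t) = C₀ e^(−kt)  ⇒  t = ln(C₀/C) / k
t = ln(285/23.7) / 0.02070 = 2.487 / 0.02070 ≈ 120 hours

120 hours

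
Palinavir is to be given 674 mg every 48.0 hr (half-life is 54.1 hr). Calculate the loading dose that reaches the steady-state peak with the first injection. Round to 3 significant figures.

1470 mg

k = ln 2 / 54.1 = 0.01281 hr⁻¹
Accumulation ratio R = 1 / (1 − e^(−kτ)) = 1 / (1 − e^(−0.01281×48.0)) = 1 / (1 − 0.5406) = 2.177
Loading dose = maintenance dose × R = 674 × 2.177 ≈ 1470 mg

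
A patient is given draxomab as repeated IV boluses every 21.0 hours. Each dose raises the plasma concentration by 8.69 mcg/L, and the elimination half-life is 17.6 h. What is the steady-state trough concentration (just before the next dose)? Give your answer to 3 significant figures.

k = ln 2 / 17.6 = 0.03938 h⁻¹
Fraction remaining after one interval: e^(−kτ) = e^(−0.03938 × 21.0) = 0.4373
R = 1 / (1 − 0.4373) = 1.777
Css,max = 8.69 × 1.777 = 15.44 mcg/L
Css,min = Css,max × e^(−kτ) = 15.44 × 0.4373 ≈ 6.75 mcg/L

6.75 mcg/L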